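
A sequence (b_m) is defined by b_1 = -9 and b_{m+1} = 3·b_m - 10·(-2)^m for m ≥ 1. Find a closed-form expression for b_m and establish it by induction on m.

Computing the first terms: b_1 = -9, b_2 = -7, b_3 = -61. This suggests b_m = -(-2)^(m + 1) - 5·3^(m - 1).
For the base case m = 1: the formula gives -9 = -9 = b_1.
For the inductive step, assume it holds for an arbitrary p ≥ 1, so b_p = -(-2)^(p + 1) - 5·3^(p - 1).
Then b_{p+1} = 3·b_p - 10·(-2)^p = 3·(-(-2)^(p + 1) - 5·3^(p - 1)) - 10·(-2)^p = -(-2)^(p + 2) - 5·3^p = -(-2)^((p+1) + 1) - 5·3^((p+1) - 1),
which is the claimed formula at m = p+1.
By the principle of mathematical induction, the result holds for all m ≥ 1.

b_m = -(-2)^(m + 1) - 5·3^(m - 1)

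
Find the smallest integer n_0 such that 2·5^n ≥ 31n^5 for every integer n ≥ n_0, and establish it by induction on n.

n_0 = 9

At n = 8: 781250 < 1015808, so the inequality fails and n_0 ≥ 9. We prove 2·5^n ≥ 31n^5 for all n ≥ 9.
For the base case n = 9: 2·5^n = 3906250 and 31n^5 = 1830519, so 3906250 ≥ 1830519.
Inductive step: suppose the statement holds for some k ≥ 9, so 2·5^k ≥ 31k^5.
Then 2·5^(k + 1) = 5·(2·5^k) ≥ 5·(31k^5).
Also, for k ≥ 9 we have 5·(31k^5) ≥ 31(k+1)^5, since 5 ≥ (1 + 1/k)^5 for all k ≥ 9.
Combining, 2·5^(k + 1) ≥ 31(k+1)^5.
Hence, by induction on n, the claim holds for every n ≥ 9.
Hence the smallest such n_0 is 9.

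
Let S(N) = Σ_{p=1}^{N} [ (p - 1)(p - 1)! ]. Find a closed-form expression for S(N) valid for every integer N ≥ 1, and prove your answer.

We claim S(N) = N! - 1 for all N ≥ 1.
When N = 1: S(1) = 0, and the closed form gives 0. They agree.
Inductive step: assume the claim holds for N = p, so S(p) = p! - 1.
Then S(p+1) = S(p) + (p·p!) = (p! - 1) + (p·p!).
Simplifying, S(p+1) = (p+1)! - 1,
which is the closed form with N = p+1.
Hence, by induction on N, the claim holds for every N ≥ 1.

S(N) = N! - 1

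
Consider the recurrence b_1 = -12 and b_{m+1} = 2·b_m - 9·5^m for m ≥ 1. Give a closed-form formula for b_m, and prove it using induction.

b_m = 3·2^(m - 1) - 3·5^m

Computing the first terms: b_1 = -12, b_2 = -69, b_3 = -363. This suggests b_m = 3·2^(m - 1) - 3·5^m.
Base step (m = 1): the formula gives -12 = -12 = b_1.
Inductive step: suppose the statement holds for some i ≥ 1, so b_i = 3·2^(i - 1) - 3·5^i.
Then b_{i+1} = 2·b_i - 9·5^i = 2·(3·2^(i - 1) - 3·5^i) - 9·5^i = 3·2^i - 3·5^(i + 1) = 3·2^((i+1) - 1) - 3·5^(i+1),
which is the claimed formula at m = i+1.
Hence, by induction on m, the claim holds for every m ≥ 1.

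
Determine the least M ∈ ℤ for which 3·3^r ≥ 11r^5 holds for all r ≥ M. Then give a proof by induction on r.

M = 13

At r = 12: 1594323 < 2737152, so the inequality fails and M ≥ 13. We prove 3·3^r ≥ 11r^5 for all r ≥ 13.
Base step (r = 13): 3·3^r = 4782969 and 11r^5 = 4084223, so 4782969 ≥ 4084223.
Inductive step: assume the claim holds for r = m, so 3·3^m ≥ 11m^5.
Then 3·3^(m + 1) = 3·(3·3^m) ≥ 3·(11m^5).
Also, for m ≥ 13 we have 3·(11m^5) ≥ 11(m+1)^5, since 3 ≥ (1 + 1/m)^5 for all m ≥ 13.
Combining, 3·3^(m + 1) ≥ 11(m+1)^5.
This completes the induction.
Hence the smallest such M is 13.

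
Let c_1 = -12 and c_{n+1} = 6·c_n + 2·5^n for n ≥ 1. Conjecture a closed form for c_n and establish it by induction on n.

Computing the first terms: c_1 = -12, c_2 = -62, c_3 = -322. This suggests c_n = -2·5^n - 2·6^(n - 1).
For the base case n = 1: the formula gives -12 = -12 = c_1.
For the inductive step, assume it holds for an arbitrary r ≥ 1, so c_r = -2·5^r - 2·6^(r - 1).
Then c_{r+1} = 6·c_r + 2·5^r = 6·(-2·5^r - 2·6^(r - 1)) + 2·5^r = -2·5^(r + 1) - 2·6^r = -2·5^(r+1) - 2·6^((r+1) - 1),
which is the claimed formula at n = r+1.
By induction, the statement is established for all n ≥ 1.

c_n = -2·5^n - 2·6^(n - 1)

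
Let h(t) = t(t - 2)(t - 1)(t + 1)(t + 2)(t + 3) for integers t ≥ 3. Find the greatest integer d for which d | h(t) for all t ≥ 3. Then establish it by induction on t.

d = 720

Computing the first values: h(3) = 720 and h(4) = 5040; gcd(720, 5040) = 720, so d ≤ 720.
We prove 720 | t(t - 2)(t - 1)(t + 1)(t + 2)(t + 3) for all t ≥ 3 by induction on t.
Base case (t = 3): h(3) = 720 = 720·(1), so 720 | h(3).
Suppose the result is true for t = m, i.e. 720 | h(m). Then
h(m+1) − h(m) = (m-1)·m·(m+1)·(m+2)·(m+3)·(m+4) − (m-2)·(m-1)·m·(m+1)·(m+2)·(m+3) = (m-1)·m·(m+1)·(m+2)·(m+3)·[(m+4) − (m-2)] = 6·(m-1)·m·(m+1)·(m+2)·(m+3). The product of 5 consecutive integers is divisible by (5)! = 120, so h(m+1) − h(m) is divisible by 6·120 = 720. By the inductive hypothesis 720 | h(m), hence 720 | h(m+1).
Hence, by induction on t, the claim holds for every t ≥ 3.
Therefore the largest such d is 720.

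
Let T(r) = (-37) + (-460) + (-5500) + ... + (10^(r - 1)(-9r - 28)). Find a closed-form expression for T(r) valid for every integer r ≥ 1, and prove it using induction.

We claim T(r) = -10^r(r + 3) + 3 for all r ≥ 1.
Base case (r = 1): T(1) = -37, and the closed form gives -37. They agree.
Suppose the result is true for r = p, so T(p) = -10^p(p + 3) + 3.
Then T(p+1) = T(p) + (10^p(-9p - 37)) = (-10^p(p + 3) + 3) + (10^p(-9p - 37)).
Simplifying, T(p+1) = -10·10^p·p - 40·10^p + 3 = -10^(p+1)((p+1) + 3) + 3,
which is the closed form with r = p+1.
By the principle of mathematical induction, the result holds for all r ≥ 1.

T(r) = -10^r(r + 3) + 3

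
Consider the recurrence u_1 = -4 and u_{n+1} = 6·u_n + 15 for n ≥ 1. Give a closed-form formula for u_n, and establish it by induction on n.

Computing the first terms: u_1 = -4, u_2 = -9, u_3 = -39. This suggests u_n = -6^(n - 1) - 3.
For the base case n = 1: the formula gives -4 = -4 = u_1.
For the inductive step, assume it holds for an arbitrary m ≥ 1, so u_m = -6^(m - 1) - 3.
Then u_{m+1} = 6·u_m + 15 = 6·(-6^(m - 1) - 3) + 15 = -6^m - 3 = -6^((m+1) - 1) - 3,
which is the claimed formula at n = m+1.
Hence, by induction on n, the claim holds for every n ≥ 1.

u_n = -6^(n - 1) - 3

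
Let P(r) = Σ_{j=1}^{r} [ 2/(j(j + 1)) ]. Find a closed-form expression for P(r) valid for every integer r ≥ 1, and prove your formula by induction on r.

P(r) = 2r/(r + 1)

We claim P(r) = 2r/(r + 1) for all r ≥ 1.
When r = 1: P(1) = 1, and the closed form gives 1. They agree.
Suppose the result is true for r = j, so P(j) = 2j/(j + 1).
Then P(j+1) = P(j) + (2/((j + 1)(j + 2))) = (2j/(j + 1)) + (2/((j + 1)(j + 2))).
Simplifying, P(j+1) = 2(j + 1)/(j + 2) = 2(j+1)/((j+1) + 1),
which is the closed form with r = j+1.
Hence, by induction on r, the claim holds for every r ≥ 1.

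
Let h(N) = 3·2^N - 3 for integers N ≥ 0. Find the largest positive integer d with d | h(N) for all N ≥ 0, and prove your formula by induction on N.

d = 3

Computing the first values: h(0) = 0 and h(1) = 3; gcd(0, 3) = 3, so d ≤ 3.
We prove 3 | 3·2^N - 3 for all N ≥ 0 by induction on N.
Base step (N = 0): h(0) = 0 = 3·(0), so 3 | h(0).
Inductive step: suppose the statement holds for some j ≥ 0, i.e. 3 | h(j). Then
h(j+1) = 3·2^(j+1) - 3 = 2·(3·2^j - 3) + 3 = 2·h(j) + 3. The first term is divisible by 3 by the inductive hypothesis, and 3 is divisible by 3. Hence 3 | h(j+1).
By the principle of mathematical induction, the result holds for all N ≥ 0.
Therefore the largest such d is 3.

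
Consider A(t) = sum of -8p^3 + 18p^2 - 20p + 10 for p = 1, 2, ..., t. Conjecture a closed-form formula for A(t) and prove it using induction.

A(t) = -t(t - 1)(2t^2 + 3)

We claim A(t) = -t(t - 1)(2t^2 + 3) for all t ≥ 1.
When t = 1: A(1) = 0, and the closed form gives 0. They agree.
Inductive step: assume the claim holds for t = p, so A(p) = p(-2p^3 + 2p^2 - 3p + 3).
Then A(p+1) = A(p) + (2p(-4p^2 - 3p - 4)) = (p(-2p^3 + 2p^2 - 3p + 3)) + (2p(-4p^2 - 3p - 4)).
Simplifying, A(p+1) = -p(p + 1)(2p^2 + 4p + 5) = -(p+1)((p+1) - 1)(2(p+1)^2 + 3),
which is the closed form with t = p+1.
This completes the induction.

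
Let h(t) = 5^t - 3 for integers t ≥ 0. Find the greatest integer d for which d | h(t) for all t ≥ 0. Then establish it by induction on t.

d = 2

Computing the first values: h(0) = -2 and h(1) = 2; gcd(-2, 2) = 2, so d ≤ 2.
We prove 2 | 5^t - 3 for all t ≥ 0 by induction on t.
Base case (t = 0): h(0) = -2 = 2·(-1), so 2 | h(0).
Inductive step: assume the claim holds for t = r, i.e. 2 | h(r). Then
h(r+1) = 5^(r+1) - 3 = 5·(5^r - 3) + 12 = 5·h(r) + 12. The first term is divisible by 2 by the inductive hypothesis, and 12 is divisible by 2. Hence 2 | h(r+1).
By induction, the statement is established for all t ≥ 0.
Therefore the largest such d is 2.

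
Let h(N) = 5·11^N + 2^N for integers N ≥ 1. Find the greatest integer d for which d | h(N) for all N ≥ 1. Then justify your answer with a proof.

Computing the first values: h(1) = 57 and h(2) = 609; gcd(57, 609) = 3, so d ≤ 3.
We prove 3 | 5·11^N + 2^N for all N ≥ 1 by induction on N.
Base case (N = 1): h(1) = 57 = 3·(19), so 3 | h(1).
Inductive step: suppose the statement holds for some k ≥ 1, i.e. 3 | h(k). Then
h(k+1) − 11·h(k) = (5·11^(k+1) + 2^(k+1)) − 11·(5·11^k + 2^k) = (1)·2^k·(2 − 11) = (-9)·2^k. Since 3 | h(k) by the inductive hypothesis, 3 | 11·h(k); and 3 | -9 since -9 = 3·-3. Therefore 3 | h(k+1).
By induction, the statement is established for all N ≥ 1.
Therefore the largest such d is 3.

d = 3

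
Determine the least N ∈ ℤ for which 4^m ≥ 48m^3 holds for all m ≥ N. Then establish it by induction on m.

N = 8

At m = 7: 16384 < 16464, so the inequality fails and N ≥ 8. We prove 4^m ≥ 48m^3 for all m ≥ 8.
When m = 8: 4^m = 65536 and 48m^3 = 24576, so 65536 ≥ 24576.
Inductive step: assume the claim holds for m = p, so 4^p ≥ 48p^3.
Then 4^(p + 1) = 4·(4^p) ≥ 4·(48p^3).
Also, for p ≥ 8 we have 4·(48p^3) ≥ 48(p+1)^3, since 4 ≥ (1 + 1/p)^3 for all p ≥ 8.
Combining, 4^(p + 1) ≥ 48(p+1)^3.
By the principle of mathematical induction, the result holds for all m ≥ 8.
Hence the smallest such N is 8.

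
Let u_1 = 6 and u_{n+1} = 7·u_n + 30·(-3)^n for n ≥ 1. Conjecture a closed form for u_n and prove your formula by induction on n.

Computing the first terms: u_1 = 6, u_2 = -48, u_3 = -66. This suggests u_n = (-3)^(n + 1) - 3·7^(n - 1).
For the base case n = 1: the formula gives 6 = 6 = u_1.
Inductive step: assume the claim holds for n = i, so u_i = (-3)^(i + 1) - 3·7^(i - 1).
Then u_{i+1} = 7·u_i + 30·(-3)^i = 7·((-3)^(i + 1) - 3·7^(i - 1)) + 30·(-3)^i = (-3)^(i + 2) - 3·7^i = (-3)^((i+1) + 1) - 3·7^((i+1) - 1),
which is the claimed formula at n = i+1.
This completes the induction.

u_n = (-3)^(n + 1) - 3·7^(n - 1)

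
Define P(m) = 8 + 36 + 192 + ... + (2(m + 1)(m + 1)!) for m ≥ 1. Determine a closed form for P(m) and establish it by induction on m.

We claim P(m) = 2(m + 2)! - 4 for all m ≥ 1.
Base step (m = 1): P(1) = 8, and the closed form gives 8. They agree.
Inductive step: suppose the statement holds for some r ≥ 1, so P(r) = 2(r + 2)! - 4.
Then P(r+1) = P(r) + (2(r + 2)(r + 2)!) = (2(r + 2)! - 4) + (2(r + 2)(r + 2)!).
Simplifying, P(r+1) = 2((r+1) + 2)! - 4,
which is the closed form with m = r+1.
By induction, the statement is established for all m ≥ 1.

P(m) = 2(m + 2)! - 4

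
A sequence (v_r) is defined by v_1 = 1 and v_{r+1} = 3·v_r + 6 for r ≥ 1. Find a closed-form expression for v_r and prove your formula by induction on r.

v_r = 4·3^(r - 1) - 3

Computing the first terms: v_1 = 1, v_2 = 9, v_3 = 33. This suggests v_r = 4·3^(r - 1) - 3.
For the base case r = 1: the formula gives 1 = 1 = v_1.
For the inductive step, assume it holds for an arbitrary p ≥ 1, so v_p = 4·3^(p - 1) - 3.
Then v_{p+1} = 3·v_p + 6 = 3·(4·3^(p - 1) - 3) + 6 = 4·3^p - 3 = 4·3^((p+1) - 1) - 3,
which is the claimed formula at r = p+1.
By induction, the statement is established for all r ≥ 1.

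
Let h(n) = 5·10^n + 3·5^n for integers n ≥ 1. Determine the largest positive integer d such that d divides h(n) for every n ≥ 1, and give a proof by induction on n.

Computing the first values: h(1) = 65 and h(2) = 575; gcd(65, 575) = 5, so d ≤ 5.
We prove 5 | 5·10^n + 3·5^n for all n ≥ 1 by induction on n.
Base step (n = 1): h(1) = 65 = 5·(13), so 5 | h(1).
Inductive step: suppose the statement holds for some j ≥ 1, i.e. 5 | h(j). Then
h(j+1) − 10·h(j) = (5·10^(j+1) + 3·5^(j+1)) − 10·(5·10^j + 3·5^j) = (3)·5^j·(5 − 10) = (-15)·5^j. Since 5 | h(j) by the inductive hypothesis, 5 | 10·h(j); and 5 | -15 since -15 = 5·-3. Therefore 5 | h(j+1).
By the principle of mathematical induction, the result holds for all n ≥ 1.
Therefore the largest such d is 5.

d = 5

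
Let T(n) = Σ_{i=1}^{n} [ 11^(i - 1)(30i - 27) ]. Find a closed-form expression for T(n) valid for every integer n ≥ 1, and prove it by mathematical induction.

We claim T(n) = 3·11^n(n - 1) + 3 for all n ≥ 1.
When n = 1: T(1) = 3, and the closed form gives 3. They agree.
Suppose the result is true for n = i, so T(i) = 3·11^i(i - 1) + 3.
Then T(i+1) = T(i) + (11^i(30i + 3)) = (3·11^i(i - 1) + 3) + (11^i(30i + 3)).
Simplifying, T(i+1) = 33·11^i·i + 3 = 3·11^(i+1)((i+1) - 1) + 3,
which is the closed form with n = i+1.
By induction, the statement is established for all n ≥ 1.

T(n) = 3·11^n(n - 1) + 3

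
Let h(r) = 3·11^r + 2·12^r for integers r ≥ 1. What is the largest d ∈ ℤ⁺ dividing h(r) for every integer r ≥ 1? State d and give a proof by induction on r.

d = 3

Computing the first values: h(1) = 57 and h(2) = 651; gcd(57, 651) = 3, so d ≤ 3.
We prove 3 | 3·11^r + 2·12^r for all r ≥ 1 by induction on r.
For the base case r = 1: h(1) = 57 = 3·(19), so 3 | h(1).
Inductive step: suppose the statement holds for some m ≥ 1, i.e. 3 | h(m). Then
h(m+1) − 12·h(m) = (3·11^(m+1) + 2·12^(m+1)) − 12·(3·11^m + 2·12^m) = (3)·11^m·(11 − 12) = (-3)·11^m. Since 3 | h(m) by the inductive hypothesis, 3 | 12·h(m); and 3 | -3 since -3 = 3·-1. Therefore 3 | h(m+1).
Hence, by induction on r, the claim holds for every r ≥ 1.
Therefore the largest such d is 3.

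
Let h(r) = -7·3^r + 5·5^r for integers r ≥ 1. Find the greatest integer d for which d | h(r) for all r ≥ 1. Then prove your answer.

d = 2

Computing the first values: h(1) = 4 and h(2) = 62; gcd(4, 62) = 2, so d ≤ 2.
We prove 2 | -7·3^r + 5·5^r for all r ≥ 1 by induction on r.
For the base case r = 1: h(1) = 4 = 2·(2), so 2 | h(1).
Inductive step: suppose the statement holds for some j ≥ 1, i.e. 2 | h(j). Then
h(j+1) − 5·h(j) = (-7·3^(j+1) + 5·5^(j+1)) − 5·(-7·3^j + 5·5^j) = (-7)·3^j·(3 − 5) = (14)·3^j. Since 2 | h(j) by the inductive hypothesis, 2 | 5·h(j); and 2 | 14 since 14 = 2·7. Therefore 2 | h(j+1).
This completes the induction.
Therefore the largest such d is 2.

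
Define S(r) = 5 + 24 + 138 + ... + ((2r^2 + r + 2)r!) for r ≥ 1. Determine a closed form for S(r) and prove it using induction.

We claim S(r) = (2r + 1)(r + 1)! - 1 for all r ≥ 1.
For the base case r = 1: S(1) = 5, and the closed form gives 5. They agree.
Suppose the result is true for r = m, so S(m) = (2m + 1)(m + 1)! - 1.
Then S(m+1) = S(m) + ((2m^2 + 5m + 5)(m + 1)!) = ((2m + 1)(m + 1)! - 1) + ((2m^2 + 5m + 5)(m + 1)!).
Simplifying, S(m+1) = (2(m+1) + 1)((m+1) + 1)! - 1,
which is the closed form with r = m+1.
By induction, the statement is established for all r ≥ 1.

S(r) = (2r + 1)(r + 1)! - 1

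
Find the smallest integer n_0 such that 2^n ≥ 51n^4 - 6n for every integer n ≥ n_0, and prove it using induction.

n_0 = 25

At n = 24: 16777216 < 16920432, so the inequality fails and n_0 ≥ 25. We prove 2^n ≥ 51n^4 - 6n for all n ≥ 25.
When n = 25: 2^n = 33554432 and 51n^4 - 6n = 19921725, so 33554432 ≥ 19921725.
Inductive step: suppose the statement holds for some m ≥ 25, so 2^m ≥ 51m^4 - 6m.
Then 2^(m + 1) = 2·(2^m) ≥ 2·(51m^4 - 6m).
Also, for m ≥ 25 we have 2·(51m^4 - 6m) ≥ 51(m+1)^4 - 6(m+1), since 2·(51m^4 - 6m) − (51(m+1)^4 - 6(m+1)) = 51m^4 - 204m^3 - 306m^2 - 210m - 45, which is nonnegative for all m ≥ 25.
Combining, 2^(m + 1) ≥ 51(m+1)^4 - 6(m+1).
By the principle of mathematical induction, the result holds for all n ≥ 25.
Hence the smallest such n_0 is 25.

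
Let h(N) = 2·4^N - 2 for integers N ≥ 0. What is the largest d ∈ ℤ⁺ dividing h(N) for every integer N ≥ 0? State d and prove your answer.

d = 6

Computing the first values: h(0) = 0 and h(1) = 6; gcd(0, 6) = 6, so d ≤ 6.
We prove 6 | 2·4^N - 2 for all N ≥ 0 by induction on N.
Base step (N = 0): h(0) = 0 = 6·(0), so 6 | h(0).
For the inductive step, assume it holds for an arbitrary k ≥ 0, i.e. 6 | h(k). Then
h(k+1) = 2·4^(k+1) - 2 = 4·(2·4^k - 2) + 6 = 4·h(k) + 6. The first term is divisible by 6 by the inductive hypothesis, and 6 is divisible by 6. Hence 6 | h(k+1).
By induction, the statement is established for all N ≥ 0.
Therefore the largest such d is 6.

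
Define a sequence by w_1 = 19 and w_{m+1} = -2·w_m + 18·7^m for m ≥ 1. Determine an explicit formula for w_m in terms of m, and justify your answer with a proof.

Computing the first terms: w_1 = 19, w_2 = 88, w_3 = 706. This suggests w_m = 5(-2)^(m - 1) + 2·7^m.
For the base case m = 1: the formula gives 19 = 19 = w_1.
Suppose the result is true for m = k, so w_k = 5(-2)^(k - 1) + 2·7^k.
Then w_{k+1} = -2·w_k + 18·7^k = -2·(5(-2)^(k - 1) + 2·7^k) + 18·7^k = 5(-2)^k + 2·7^(k + 1) = 5(-2)^((k+1) - 1) + 2·7^(k+1),
which is the claimed formula at m = k+1.
Hence, by induction on m, the claim holds for every m ≥ 1.

w_m = 5(-2)^(m - 1) + 2·7^m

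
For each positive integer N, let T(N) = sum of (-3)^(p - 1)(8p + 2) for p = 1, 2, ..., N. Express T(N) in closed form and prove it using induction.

We claim T(N) = -(-3)^N(2N + 1) + 1 for all N ≥ 1.
Base case (N = 1): T(1) = 10, and the closed form gives 10. They agree.
Suppose the result is true for N = p, so T(p) = -(-3)^p(2p + 1) + 1.
Then T(p+1) = T(p) + ((-3)^p(8p + 10)) = (-(-3)^p(2p + 1) + 1) + ((-3)^p(8p + 10)).
Simplifying, T(p+1) = 6(-3)^p·p + 9(-3)^p + 1 = -(-3)^(p+1)(2(p+1) + 1) + 1,
which is the closed form with N = p+1.
By the principle of mathematical induction, the result holds for all N ≥ 1.

T(N) = -(-3)^N(2N + 1) + 1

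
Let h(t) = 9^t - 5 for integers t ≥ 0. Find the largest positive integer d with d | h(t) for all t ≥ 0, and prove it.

d = 4

Computing the first values: h(0) = -4 and h(1) = 4; gcd(-4, 4) = 4, so d ≤ 4.
We prove 4 | 9^t - 5 for all t ≥ 0 by induction on t.
Base step (t = 0): h(0) = -4 = 4·(-1), so 4 | h(0).
Inductive step: suppose the statement holds for some k ≥ 0, i.e. 4 | h(k). Then
h(k+1) = 9^(k+1) - 5 = 9·(9^k - 5) + 40 = 9·h(k) + 40. The first term is divisible by 4 by the inductive hypothesis, and 40 is divisible by 4. Hence 4 | h(k+1).
Hence, by induction on t, the claim holds for every t ≥ 0.
Therefore the largest such d is 4.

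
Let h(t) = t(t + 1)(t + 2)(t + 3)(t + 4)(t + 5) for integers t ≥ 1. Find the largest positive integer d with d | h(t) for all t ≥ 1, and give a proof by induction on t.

d = 720

Computing the first values: h(1) = 720 and h(2) = 5040; gcd(720, 5040) = 720, so d ≤ 720.
We prove 720 | t(t + 1)(t + 2)(t + 3)(t + 4)(t + 5) for all t ≥ 1 by induction on t.
Base case (t = 1): h(1) = 720 = 720·(1), so 720 | h(1).
For the inductive step, assume it holds for an arbitrary k ≥ 1, i.e. 720 | h(k). Then
h(k+1) − h(k) = (k+1)·(k+2)·(k+3)·(k+4)·(k+5)·(k+6) − k·(k+1)·(k+2)·(k+3)·(k+4)·(k+5) = (k+1)·(k+2)·(k+3)·(k+4)·(k+5)·[(k+6) − k] = 6·(k+1)·(k+2)·(k+3)·(k+4)·(k+5). The product of 5 consecutive integers is divisible by (5)! = 120, so h(k+1) − h(k) is divisible by 6·120 = 720. By the inductive hypothesis 720 | h(k), hence 720 | h(k+1).
By induction, the statement is established for all t ≥ 1.
Therefore the largest such d is 720.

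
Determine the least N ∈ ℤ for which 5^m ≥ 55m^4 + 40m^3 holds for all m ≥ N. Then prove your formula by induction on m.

N = 8

At m = 7: 78125 < 145775, so the inequality fails and N ≥ 8. We prove 5^m ≥ 55m^4 + 40m^3 for all m ≥ 8.
Base case (m = 8): 5^m = 390625 and 55m^4 + 40m^3 = 245760, so 390625 ≥ 245760.
For the inductive step, assume it holds for an arbitrary p ≥ 8, so 5^p ≥ 55p^4 + 40p^3.
Then 5^(p + 1) = 5·(5^p) ≥ 5·(55p^4 + 40p^3).
Also, for p ≥ 8 we have 5·(55p^4 + 40p^3) ≥ 55(p+1)^4 + 40(p+1)^3, since 5·(55p^4 + 40p^3) − (55(p+1)^4 + 40(p+1)^3) = 220p^4 - 60p^3 - 450p^2 - 340p - 95, which is nonnegative for all p ≥ 8.
Combining, 5^(p + 1) ≥ 55(p+1)^4 + 40(p+1)^3.
Hence, by induction on m, the claim holds for every m ≥ 8.
Hence the smallest such N is 8.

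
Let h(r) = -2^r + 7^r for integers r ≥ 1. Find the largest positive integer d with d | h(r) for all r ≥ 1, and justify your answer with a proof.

d = 5

Computing the first values: h(1) = 5 and h(2) = 45; gcd(5, 45) = 5, so d ≤ 5.
We prove 5 | -2^r + 7^r for all r ≥ 1 by induction on r.
Base step (r = 1): h(1) = 5 = 5·(1), so 5 | h(1).
Suppose the result is true for r = i, i.e. 5 | h(i). Then
7^{i+1} − 2^{i+1} = 7·7^i − 2·2^i = 7·(7^i − 2^i) + (5)·2^i. The first term is divisible by 5 by the inductive hypothesis, and the second term (5)·2^i is divisible by 5 since 5 | 5. Hence 5 | h(i+1).
By induction, the statement is established for all r ≥ 1.
Therefore the largest such d is 5.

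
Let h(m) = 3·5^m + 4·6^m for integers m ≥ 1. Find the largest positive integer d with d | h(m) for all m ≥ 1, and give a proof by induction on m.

Computing the first values: h(1) = 39 and h(2) = 219; gcd(39, 219) = 3, so d ≤ 3.
We prove 3 | 3·5^m + 4·6^m for all m ≥ 1 by induction on m.
Base case (m = 1): h(1) = 39 = 3·(13), so 3 | h(1).
Inductive step: suppose the statement holds for some r ≥ 1, i.e. 3 | h(r). Then
h(r+1) − 6·h(r) = (3·5^(r+1) + 4·6^(r+1)) − 6·(3·5^r + 4·6^r) = (3)·5^r·(5 − 6) = (-3)·5^r. Since 3 | h(r) by the inductive hypothesis, 3 | 6·h(r); and 3 | -3 since -3 = 3·-1. Therefore 3 | h(r+1).
By the principle of mathematical induction, the result holds for all m ≥ 1.
Therefore the largest such d is 3.

d = 3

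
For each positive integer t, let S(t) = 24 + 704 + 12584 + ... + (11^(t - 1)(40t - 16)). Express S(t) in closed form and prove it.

S(t) = 2·11^t(2t - 1) + 2

We claim S(t) = 2·11^t(2t - 1) + 2 for all t ≥ 1.
Base step (t = 1): S(1) = 24, and the closed form gives 24. They agree.
For the inductive step, assume it holds for an arbitrary i ≥ 1, so S(i) = 2·11^i(2i - 1) + 2.
Then S(i+1) = S(i) + (11^i(40i + 24)) = (2·11^i(2i - 1) + 2) + (11^i(40i + 24)).
Simplifying, S(i+1) = 44·11^i·i + 22·11^i + 2 = 2·11^(i+1)(2(i+1) - 1) + 2,
which is the closed form with t = i+1.
By induction, the statement is established for all t ≥ 1.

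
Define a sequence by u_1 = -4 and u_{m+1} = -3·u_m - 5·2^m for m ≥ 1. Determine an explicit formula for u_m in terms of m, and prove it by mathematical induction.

u_m = -2(-3)^(m - 1) - 2^m

Computing the first terms: u_1 = -4, u_2 = 2, u_3 = -26. This suggests u_m = -2(-3)^(m - 1) - 2^m.
Base step (m = 1): the formula gives -4 = -4 = u_1.
Inductive step: assume the claim holds for m = r, so u_r = -2(-3)^(r - 1) - 2^r.
Then u_{r+1} = -3·u_r - 5·2^r = -3·(-2(-3)^(r - 1) - 2^r) - 5·2^r = -2(-3)^r - 2^(r + 1) = -2(-3)^((r+1) - 1) - 2^(r+1),
which is the claimed formula at m = r+1.
Hence, by induction on m, the claim holds for every m ≥ 1.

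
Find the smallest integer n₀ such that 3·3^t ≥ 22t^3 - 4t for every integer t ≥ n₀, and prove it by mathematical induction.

At t = 7: 6561 < 7518, so the inequality fails and n₀ ≥ 8. We prove 3·3^t ≥ 22t^3 - 4t for all t ≥ 8.
Base case (t = 8): 3·3^t = 19683 and 22t^3 - 4t = 11232, so 19683 ≥ 11232.
Inductive step: assume the claim holds for t = k, so 3·3^k ≥ 22k^3 - 4k.
Then 3·3^(k + 1) = 3·(3·3^k) ≥ 3·(22k^3 - 4k).
Also, for k ≥ 8 we have 3·(22k^3 - 4k) ≥ 22(k+1)^3 - 4(k+1), since 3·(22k^3 - 4k) − (22(k+1)^3 - 4(k+1)) = 44k^3 - 66k^2 - 74k - 18, which is nonnegative for all k ≥ 8.
Combining, 3·3^(k + 1) ≥ 22(k+1)^3 - 4(k+1).
By the principle of mathematical induction, the result holds for all t ≥ 8.
Hence the smallest such n₀ is 8.

n₀ = 8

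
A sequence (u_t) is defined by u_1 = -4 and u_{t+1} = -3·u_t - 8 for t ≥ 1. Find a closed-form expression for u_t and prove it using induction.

Computing the first terms: u_1 = -4, u_2 = 4, u_3 = -20. This suggests u_t = -2(-3)^(t - 1) - 2.
Base step (t = 1): the formula gives -4 = -4 = u_1.
Inductive step: assume the claim holds for t = m, so u_m = -2(-3)^(m - 1) - 2.
Then u_{m+1} = -3·u_m - 8 = -3·(-2(-3)^(m - 1) - 2) - 8 = -2(-3)^m - 2 = -2(-3)^((m+1) - 1) - 2,
which is the claimed formula at t = m+1.
By induction, the statement is established for all t ≥ 1.

u_t = -2(-3)^(t - 1) - 2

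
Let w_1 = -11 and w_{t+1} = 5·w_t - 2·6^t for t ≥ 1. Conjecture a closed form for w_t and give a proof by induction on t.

Computing the first terms: w_1 = -11, w_2 = -67, w_3 = -407. This suggests w_t = 5^(t - 1) - 2·6^t.
For the base case t = 1: the formula gives -11 = -11 = w_1.
For the inductive step, assume it holds for an arbitrary r ≥ 1, so w_r = 5^(r - 1) - 2·6^r.
Then w_{r+1} = 5·w_r - 2·6^r = 5·(5^(r - 1) - 2·6^r) - 2·6^r = 5^r - 2·6^(r + 1) = 5^((r+1) - 1) - 2·6^(r+1),
which is the claimed formula at t = r+1.
Hence, by induction on t, the claim holds for every t ≥ 1.

w_t = 5^(t - 1) - 2·6^t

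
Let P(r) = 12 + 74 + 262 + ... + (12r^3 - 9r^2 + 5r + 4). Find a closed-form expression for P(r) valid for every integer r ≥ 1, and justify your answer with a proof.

P(r) = r(3r^3 + 3r^2 + r + 5)

We claim P(r) = r(3r^3 + 3r^2 + r + 5) for all r ≥ 1.
For the base case r = 1: P(1) = 12, and the closed form gives 12. They agree.
Inductive step: assume the claim holds for r = m, so P(m) = m(3m^3 + 3m^2 + m + 5).
Then P(m+1) = P(m) + (12m^3 + 27m^2 + 23m + 12) = (m(3m^3 + 3m^2 + m + 5)) + (12m^3 + 27m^2 + 23m + 12).
Simplifying, P(m+1) = (m + 1)(3m^3 + 12m^2 + 16m + 12) = (m+1)(3(m+1)^3 + 3(m+1)^2 + (m+1) + 5),
which is the closed form with r = m+1.
By induction, the statement is established for all r ≥ 1.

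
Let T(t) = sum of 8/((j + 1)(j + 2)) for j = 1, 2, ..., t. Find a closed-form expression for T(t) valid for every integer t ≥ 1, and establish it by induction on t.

We claim T(t) = 4t/(t + 2) for all t ≥ 1.
For the base case t = 1: T(1) = 4/3, and the closed form gives 4/3. They agree.
Suppose the result is true for t = j, so T(j) = 4j/(j + 2).
Then T(j+1) = T(j) + (8/((j + 2)(j + 3))) = (4j/(j + 2)) + (8/((j + 2)(j + 3))).
Simplifying, T(j+1) = 4(j + 1)/(j + 3) = 4(j+1)/((j+1) + 2),
which is the closed form with t = j+1.
This completes the induction.

T(t) = 4t/(t + 2)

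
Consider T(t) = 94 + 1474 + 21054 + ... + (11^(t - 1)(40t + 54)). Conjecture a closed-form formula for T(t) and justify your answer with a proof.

T(t) = 11^t(4t + 5) - 5

We claim T(t) = 11^t(4t + 5) - 5 for all t ≥ 1.
For the base case t = 1: T(1) = 94, and the closed form gives 94. They agree.
For the inductive step, assume it holds for an arbitrary p ≥ 1, so T(p) = 11^p(4p + 5) - 5.
Then T(p+1) = T(p) + (11^p(40p + 94)) = (11^p(4p + 5) - 5) + (11^p(40p + 94)).
Simplifying, T(p+1) = 44·11^p·p + 99·11^p - 5 = 11^(p+1)(4(p+1) + 5) - 5,
which is the closed form with t = p+1.
By the principle of mathematical induction, the result holds for all t ≥ 1.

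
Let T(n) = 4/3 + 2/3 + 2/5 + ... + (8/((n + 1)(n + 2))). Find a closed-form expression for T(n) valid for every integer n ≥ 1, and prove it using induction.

T(n) = 4n/(n + 2)

We claim T(n) = 4n/(n + 2) for all n ≥ 1.
When n = 1: T(1) = 4/3, and the closed form gives 4/3. They agree.
Inductive step: suppose the statement holds for some i ≥ 1, so T(i) = 4i/(i + 2).
Then T(i+1) = T(i) + (8/((i + 2)(i + 3))) = (4i/(i + 2)) + (8/((i + 2)(i + 3))).
Simplifying, T(i+1) = 4(i + 1)/(i + 3) = 4(i+1)/((i+1) + 2),
which is the closed form with n = i+1.
Hence, by induction on n, the claim holds for every n ≥ 1.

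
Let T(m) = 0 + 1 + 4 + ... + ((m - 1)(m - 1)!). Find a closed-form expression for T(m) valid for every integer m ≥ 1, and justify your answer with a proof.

T(m) = m! - 1

We claim T(m) = m! - 1 for all m ≥ 1.
Base case (m = 1): T(1) = 0, and the closed form gives 0. They agree.
Inductive step: suppose the statement holds for some j ≥ 1, so T(j) = j! - 1.
Then T(j+1) = T(j) + (j·j!) = (j! - 1) + (j·j!).
Simplifying, T(j+1) = (j+1)! - 1,
which is the closed form with m = j+1.
By the principle of mathematical induction, the result holds for all m ≥ 1.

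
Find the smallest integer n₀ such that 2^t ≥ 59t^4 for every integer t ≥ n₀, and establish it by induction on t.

n₀ = 25

At t = 24: 16777216 < 19574784, so the inequality fails and n₀ ≥ 25. We prove 2^t ≥ 59t^4 for all t ≥ 25.
When t = 25: 2^t = 33554432 and 59t^4 = 23046875, so 33554432 ≥ 23046875.
Inductive step: assume the claim holds for t = r, so 2^r ≥ 59r^4.
Then 2^(r + 1) = 2·(2^r) ≥ 2·(59r^4).
Also, for r ≥ 25 we have 2·(59r^4) ≥ 59(r+1)^4, since 2 ≥ (1 + 1/r)^4 for all r ≥ 25.
Combining, 2^(r + 1) ≥ 59(r+1)^4.
This completes the induction.
Hence the smallest such n₀ is 25.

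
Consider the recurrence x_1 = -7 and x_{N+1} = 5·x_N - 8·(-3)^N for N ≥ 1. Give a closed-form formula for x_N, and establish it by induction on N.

x_N = (-3)^N - 4·5^(N - 1)

Computing the first terms: x_1 = -7, x_2 = -11, x_3 = -127. This suggests x_N = (-3)^N - 4·5^(N - 1).
Base case (N = 1): the formula gives -7 = -7 = x_1.
Inductive step: assume the claim holds for N = k, so x_k = (-3)^k - 4·5^(k - 1).
Then x_{k+1} = 5·x_k - 8·(-3)^k = 5·((-3)^k - 4·5^(k - 1)) - 8·(-3)^k = (-3)^(k + 1) - 4·5^k = (-3)^(k+1) - 4·5^((k+1) - 1),
which is the claimed formula at N = k+1.
This completes the induction.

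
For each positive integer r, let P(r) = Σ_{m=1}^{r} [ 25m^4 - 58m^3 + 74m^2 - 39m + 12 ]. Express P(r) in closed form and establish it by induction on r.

P(r) = r(5r^4 - 2r^3 + 4r^2 + 3r + 4)

We claim P(r) = r(5r^4 - 2r^3 + 4r^2 + 3r + 4) for all r ≥ 1.
For the base case r = 1: P(1) = 14, and the closed form gives 14. They agree.
Inductive step: assume the claim holds for r = m, so P(m) = m(5m^4 - 2m^3 + 4m^2 + 3m + 4).
Then P(m+1) = P(m) + (25m^4 + 42m^3 + 50m^2 + 35m + 14) = (m(5m^4 - 2m^3 + 4m^2 + 3m + 4)) + (25m^4 + 42m^3 + 50m^2 + 35m + 14).
Simplifying, P(m+1) = (m + 1)(5m^4 + 18m^3 + 28m^2 + 25m + 14) = (m+1)(5(m+1)^4 - 2(m+1)^3 + 4(m+1)^2 + 3(m+1) + 4),
which is the closed form with r = m+1.
Hence, by induction on r, the claim holds for every r ≥ 1.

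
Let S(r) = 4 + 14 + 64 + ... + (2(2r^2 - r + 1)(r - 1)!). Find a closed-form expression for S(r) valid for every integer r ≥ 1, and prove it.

S(r) = (4r + 2)r! - 2

We claim S(r) = (4r + 2)r! - 2 for all r ≥ 1.
For the base case r = 1: S(1) = 4, and the closed form gives 4. They agree.
Suppose the result is true for r = j, so S(j) = (4j + 2)j! - 2.
Then S(j+1) = S(j) + (2(2j^2 + 3j + 2)j!) = ((4j + 2)j! - 2) + (2(2j^2 + 3j + 2)j!).
Simplifying, S(j+1) = (4(j+1) + 2)(j+1)! - 2,
which is the closed form with r = j+1.
By the principle of mathematical induction, the result holds for all r ≥ 1.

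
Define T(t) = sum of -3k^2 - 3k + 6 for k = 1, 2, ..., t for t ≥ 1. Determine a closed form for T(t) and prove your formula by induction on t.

T(t) = -t(t - 1)(t + 4)

We claim T(t) = -t(t - 1)(t + 4) for all t ≥ 1.
Base step (t = 1): T(1) = 0, and the closed form gives 0. They agree.
Suppose the result is true for t = k, so T(k) = k(-k^2 - 3k + 4).
Then T(k+1) = T(k) + (3k(-k - 3)) = (k(-k^2 - 3k + 4)) + (3k(-k - 3)).
Simplifying, T(k+1) = -k(k + 1)(k + 5) = -(k+1)((k+1) - 1)((k+1) + 4),
which is the closed form with t = k+1.
Hence, by induction on t, the claim holds for every t ≥ 1.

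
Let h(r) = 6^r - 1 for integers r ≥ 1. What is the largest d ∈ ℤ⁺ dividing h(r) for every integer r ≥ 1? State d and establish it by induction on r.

d = 5

Computing the first values: h(1) = 5 and h(2) = 35; gcd(5, 35) = 5, so d ≤ 5.
We prove 5 | 6^r - 1 for all r ≥ 1 by induction on r.
For the base case r = 1: h(1) = 5 = 5·(1), so 5 | h(1).
Inductive step: assume the claim holds for r = m, i.e. 5 | h(m). Then
6^{m+1} − 1^{m+1} = 6·6^m − 1·1^m = 6·(6^m − 1^m) + (5)·1^m. The first term is divisible by 5 by the inductive hypothesis, and the second term (5)·1^m is divisible by 5 since 5 | 5. Hence 5 | h(m+1).
By induction, the statement is established for all r ≥ 1.
Therefore the largest such d is 5.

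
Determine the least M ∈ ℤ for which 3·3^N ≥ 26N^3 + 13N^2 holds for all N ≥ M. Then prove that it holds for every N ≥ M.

M = 8

At N = 7: 6561 < 9555, so the inequality fails and M ≥ 8. We prove 3·3^N ≥ 26N^3 + 13N^2 for all N ≥ 8.
Base step (N = 8): 3·3^N = 19683 and 26N^3 + 13N^2 = 14144, so 19683 ≥ 14144.
Inductive step: assume the claim holds for N = m, so 3·3^m ≥ 26m^3 + 13m^2.
Then 3·3^(m + 1) = 3·(3·3^m) ≥ 3·(26m^3 + 13m^2).
Also, for m ≥ 8 we have 3·(26m^3 + 13m^2) ≥ 26(m+1)^3 + 13(m+1)^2, since 3·(26m^3 + 13m^2) − (26(m+1)^3 + 13(m+1)^2) = 52m^3 - 52m^2 - 104m - 39, which is nonnegative for all m ≥ 8.
Combining, 3·3^(m + 1) ≥ 26(m+1)^3 + 13(m+1)^2.
By induction, the statement is established for all N ≥ 8.
Hence the smallest such M is 8.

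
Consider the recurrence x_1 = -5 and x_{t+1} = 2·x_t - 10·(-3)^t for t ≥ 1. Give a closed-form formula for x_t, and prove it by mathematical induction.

Computing the first terms: x_1 = -5, x_2 = 20, x_3 = -50. This suggests x_t = 2(-3)^t + 2^(t - 1).
Base step (t = 1): the formula gives -5 = -5 = x_1.
For the inductive step, assume it holds for an arbitrary k ≥ 1, so x_k = 2(-3)^k + 2^(k - 1).
Then x_{k+1} = 2·x_k - 10·(-3)^k = 2·(2(-3)^k + 2^(k - 1)) - 10·(-3)^k = 2(-3)^(k + 1) + 2^k = 2(-3)^(k+1) + 2^((k+1) - 1),
which is the claimed formula at t = k+1.
By the principle of mathematical induction, the result holds for all t ≥ 1.

x_t = 2(-3)^t + 2^(t - 1)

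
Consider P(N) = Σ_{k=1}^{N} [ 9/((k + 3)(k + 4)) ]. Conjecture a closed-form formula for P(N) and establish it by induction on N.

We claim P(N) = 9N/(4(N + 4)) for all N ≥ 1.
Base case (N = 1): P(1) = 9/20, and the closed form gives 9/20. They agree.
Suppose the result is true for N = k, so P(k) = 9k/(4(k + 4)).
Then P(k+1) = P(k) + (9/((k + 4)(k + 5))) = (9k/(4(k + 4))) + (9/((k + 4)(k + 5))).
Simplifying, P(k+1) = 9(k + 1)/(4(k + 5)) = 9(k+1)/(4((k+1) + 4)),
which is the closed form with N = k+1.
Hence, by induction on N, the claim holds for every N ≥ 1.

P(N) = 9N/(4(N + 4))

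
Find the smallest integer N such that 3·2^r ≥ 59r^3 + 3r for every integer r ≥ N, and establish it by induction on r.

N = 17

At r = 16: 196608 < 241712, so the inequality fails and N ≥ 17. We prove 3·2^r ≥ 59r^3 + 3r for all r ≥ 17.
Base step (r = 17): 3·2^r = 393216 and 59r^3 + 3r = 289918, so 393216 ≥ 289918.
Inductive step: suppose the statement holds for some j ≥ 17, so 3·2^j ≥ 59j^3 + 3j.
Then 3·2^(j + 1) = 2·(3·2^j) ≥ 2·(59j^3 + 3j).
Also, for j ≥ 17 we have 2·(59j^3 + 3j) ≥ 59(j+1)^3 + 3(j+1), since 2·(59j^3 + 3j) − (59(j+1)^3 + 3(j+1)) = 59j^3 - 177j^2 - 174j - 62, which is nonnegative for all j ≥ 17.
Combining, 3·2^(j + 1) ≥ 59(j+1)^3 + 3(j+1).
By induction, the statement is established for all r ≥ 17.
Hence the smallest such N is 17.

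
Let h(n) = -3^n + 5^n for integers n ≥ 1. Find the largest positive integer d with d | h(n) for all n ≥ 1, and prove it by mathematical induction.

Computing the first values: h(1) = 2 and h(2) = 16; gcd(2, 16) = 2, so d ≤ 2.
We prove 2 | -3^n + 5^n for all n ≥ 1 by induction on n.
For the base case n = 1: h(1) = 2 = 2·(1), so 2 | h(1).
Suppose the result is true for n = i, i.e. 2 | h(i). Then
5^{i+1} − 3^{i+1} = 5·5^i − 3·3^i = 5·(5^i − 3^i) + (2)·3^i. The first term is divisible by 2 by the inductive hypothesis, and the second term (2)·3^i is divisible by 2 since 2 | 2. Hence 2 | h(i+1).
Hence, by induction on n, the claim holds for every n ≥ 1.
Therefore the largest such d is 2.

d = 2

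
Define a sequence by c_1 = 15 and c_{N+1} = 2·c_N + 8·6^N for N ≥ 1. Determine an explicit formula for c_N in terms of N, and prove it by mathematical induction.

Computing the first terms: c_1 = 15, c_2 = 78, c_3 = 444. This suggests c_N = 3·2^(N - 1) + 2·6^N.
For the base case N = 1: the formula gives 15 = 15 = c_1.
For the inductive step, assume it holds for an arbitrary i ≥ 1, so c_i = 3·2^(i - 1) + 2·6^i.
Then c_{i+1} = 2·c_i + 8·6^i = 2·(3·2^(i - 1) + 2·6^i) + 8·6^i = 3·2^i + 2·6^(i + 1) = 3·2^((i+1) - 1) + 2·6^(i+1),
which is the claimed formula at N = i+1.
By the principle of mathematical induction, the result holds for all N ≥ 1.

c_N = 3·2^(N - 1) + 2·6^N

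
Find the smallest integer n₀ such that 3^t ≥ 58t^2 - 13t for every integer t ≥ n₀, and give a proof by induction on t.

At t = 7: 2187 < 2751, so the inequality fails and n₀ ≥ 8. We prove 3^t ≥ 58t^2 - 13t for all t ≥ 8.
Base step (t = 8): 3^t = 6561 and 58t^2 - 13t = 3608, so 6561 ≥ 3608.
Suppose the result is true for t = k, so 3^k ≥ 58k^2 - 13k.
Then 3^(k + 1) = 3·(3^k) ≥ 3·(58k^2 - 13k).
Also, for k ≥ 8 we have 3·(58k^2 - 13k) ≥ 58(k+1)^2 - 13(k+1), since 3·(58k^2 - 13k) − (58(k+1)^2 - 13(k+1)) = 116k^2 - 142k - 45, which is nonnegative for all k ≥ 8.
Combining, 3^(k + 1) ≥ 58(k+1)^2 - 13(k+1).
By induction, the statement is established for all t ≥ 8.
Hence the smallest such n₀ is 8.

n₀ = 8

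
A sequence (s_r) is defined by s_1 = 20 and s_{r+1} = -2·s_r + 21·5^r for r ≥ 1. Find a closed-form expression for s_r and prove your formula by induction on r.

s_r = 5(-2)^(r - 1) + 3·5^r

Computing the first terms: s_1 = 20, s_2 = 65, s_3 = 395. This suggests s_r = 5(-2)^(r - 1) + 3·5^r.
When r = 1: the formula gives 20 = 20 = s_1.
For the inductive step, assume it holds for an arbitrary k ≥ 1, so s_k = 5(-2)^(k - 1) + 3·5^k.
Then s_{k+1} = -2·s_k + 21·5^k = -2·(5(-2)^(k - 1) + 3·5^k) + 21·5^k = 5(-2)^k + 3·5^(k + 1) = 5(-2)^((k+1) - 1) + 3·5^(k+1),
which is the claimed formula at r = k+1.
By induction, the statement is established for all r ≥ 1.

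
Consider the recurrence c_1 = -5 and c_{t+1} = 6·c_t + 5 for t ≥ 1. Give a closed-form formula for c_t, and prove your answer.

c_t = -4·6^(t - 1) - 1

Computing the first terms: c_1 = -5, c_2 = -25, c_3 = -145. This suggests c_t = -4·6^(t - 1) - 1.
Base step (t = 1): the formula gives -5 = -5 = c_1.
Inductive step: assume the claim holds for t = i, so c_i = -4·6^(i - 1) - 1.
Then c_{i+1} = 6·c_i + 5 = 6·(-4·6^(i - 1) - 1) + 5 = -4·6^i - 1 = -4·6^((i+1) - 1) - 1,
which is the claimed formula at t = i+1.
By the principle of mathematical induction, the result holds for all t ≥ 1.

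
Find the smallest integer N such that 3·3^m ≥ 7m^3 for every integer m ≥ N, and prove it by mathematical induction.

At m = 5: 729 < 875, so the inequality fails and N ≥ 6. We prove 3·3^m ≥ 7m^3 for all m ≥ 6.
When m = 6: 3·3^m = 2187 and 7m^3 = 1512, so 2187 ≥ 1512.
Inductive step: assume the claim holds for m = i, so 3·3^i ≥ 7i^3.
Then 3·3^(i + 1) = 3·(3·3^i) ≥ 3·(7i^3).
Also, for i ≥ 6 we have 3·(7i^3) ≥ 7(i+1)^3, since 3 ≥ (1 + 1/i)^3 for all i ≥ 6.
Combining, 3·3^(i + 1) ≥ 7(i+1)^3.
Hence, by induction on m, the claim holds for every m ≥ 6.
Hence the smallest such N is 6.

N = 6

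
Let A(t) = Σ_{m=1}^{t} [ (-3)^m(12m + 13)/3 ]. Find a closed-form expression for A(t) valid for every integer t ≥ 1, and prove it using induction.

A(t) = (-3)^t(3t + 4) - 4

We claim A(t) = (-3)^t(3t + 4) - 4 for all t ≥ 1.
For the base case t = 1: A(1) = -25, and the closed form gives -25. They agree.
Inductive step: assume the claim holds for t = m, so A(m) = (-3)^m(3m + 4) - 4.
Then A(m+1) = A(m) + ((-3)^m(-12m - 25)) = ((-3)^m(3m + 4) - 4) + ((-3)^m(-12m - 25)).
Simplifying, A(m+1) = -9(-3)^m·m - 21(-3)^m - 4 = (-3)^(m+1)(3(m+1) + 4) - 4,
which is the closed form with t = m+1.
By induction, the statement is established for all t ≥ 1.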